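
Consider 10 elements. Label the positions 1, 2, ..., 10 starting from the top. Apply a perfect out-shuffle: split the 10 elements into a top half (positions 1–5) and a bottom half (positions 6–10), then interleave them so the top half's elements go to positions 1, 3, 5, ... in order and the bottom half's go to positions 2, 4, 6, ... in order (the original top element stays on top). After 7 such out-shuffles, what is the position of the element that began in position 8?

Track the element's position through each out-shuffle:
8 → 6 → 2 → 3 → 5 → 9 → 8 → 6

6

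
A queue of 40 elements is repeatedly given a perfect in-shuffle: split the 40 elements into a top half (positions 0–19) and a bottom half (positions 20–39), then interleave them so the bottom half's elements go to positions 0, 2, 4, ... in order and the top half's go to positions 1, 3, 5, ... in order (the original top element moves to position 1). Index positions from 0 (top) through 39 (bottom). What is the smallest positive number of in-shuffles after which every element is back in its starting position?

The in-shuffle permutes the 40 positions with cycle lengths [20, 20].
Every element is home exactly when every cycle has completed a whole number of laps, i.e. after lcm(20) = 20 in-shuffles.

20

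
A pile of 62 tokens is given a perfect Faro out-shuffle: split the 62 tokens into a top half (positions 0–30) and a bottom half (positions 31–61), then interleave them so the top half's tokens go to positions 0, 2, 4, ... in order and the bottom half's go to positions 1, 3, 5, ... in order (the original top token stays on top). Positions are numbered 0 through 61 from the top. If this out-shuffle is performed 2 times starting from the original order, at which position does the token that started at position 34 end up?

14

Track the token's position through each out-shuffle:
34 → 7 → 14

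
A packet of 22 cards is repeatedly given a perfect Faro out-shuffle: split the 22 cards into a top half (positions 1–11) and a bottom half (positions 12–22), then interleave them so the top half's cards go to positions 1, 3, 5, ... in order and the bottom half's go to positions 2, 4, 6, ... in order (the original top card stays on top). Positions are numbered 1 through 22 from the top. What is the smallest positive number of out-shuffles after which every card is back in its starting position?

The out-shuffle permutes the 22 positions with cycle lengths [1, 1, 2, 3, 3, 6, 6].
Every card is home exactly when every cycle has completed a whole number of laps, i.e. after lcm(1, 2, 3, 6) = 6 out-shuffles.

6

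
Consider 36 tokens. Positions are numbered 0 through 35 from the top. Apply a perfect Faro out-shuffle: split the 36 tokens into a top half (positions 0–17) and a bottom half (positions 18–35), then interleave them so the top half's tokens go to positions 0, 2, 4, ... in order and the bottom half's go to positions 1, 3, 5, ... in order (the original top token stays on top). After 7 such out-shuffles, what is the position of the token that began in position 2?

11

Track the token's position through each out-shuffle:
2 → 4 → 8 → 16 → 32 → 29 → 23 → 11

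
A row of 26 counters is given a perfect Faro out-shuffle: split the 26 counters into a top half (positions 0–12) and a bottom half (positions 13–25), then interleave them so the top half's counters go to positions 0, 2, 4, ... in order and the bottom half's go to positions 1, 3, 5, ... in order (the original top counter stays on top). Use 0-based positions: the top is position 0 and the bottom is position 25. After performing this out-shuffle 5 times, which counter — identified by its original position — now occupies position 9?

Work backwards from position 9, undoing one out-shuffle at a time:
9 ← 17 ← 21 ← 23 ← 24 ← 12
So the counter now at position 9 started at position 12.

12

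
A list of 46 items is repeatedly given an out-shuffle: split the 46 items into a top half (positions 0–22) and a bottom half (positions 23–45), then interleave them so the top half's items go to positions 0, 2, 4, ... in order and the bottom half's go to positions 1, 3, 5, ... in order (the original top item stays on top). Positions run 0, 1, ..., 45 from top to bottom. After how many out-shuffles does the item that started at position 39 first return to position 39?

Follow position 39 under repeated out-shuffles:
39 → 33 → 21 → 42 → 39
It first returns after 4 out-shuffles.

4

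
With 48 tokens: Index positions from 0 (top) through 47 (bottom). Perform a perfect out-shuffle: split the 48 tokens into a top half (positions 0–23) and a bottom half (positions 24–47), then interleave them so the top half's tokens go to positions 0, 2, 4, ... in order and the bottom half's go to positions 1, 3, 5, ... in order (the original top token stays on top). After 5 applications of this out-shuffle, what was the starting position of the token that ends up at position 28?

Work backwards from position 28, undoing one out-shuffle at a time:
28 ← 14 ← 7 ← 27 ← 37 ← 42
So the token now at position 28 started at position 42.

42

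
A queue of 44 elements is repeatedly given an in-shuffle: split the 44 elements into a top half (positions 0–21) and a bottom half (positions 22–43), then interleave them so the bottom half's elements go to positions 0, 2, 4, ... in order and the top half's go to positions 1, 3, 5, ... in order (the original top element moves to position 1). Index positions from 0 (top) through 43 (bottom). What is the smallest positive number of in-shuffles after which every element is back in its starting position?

12

The in-shuffle permutes the 44 positions with cycle lengths [2, 4, 4, 4, 6, 12, 12].
Every element is home exactly when every cycle has completed a whole number of laps, i.e. after lcm(2, 4, 6, 12) = 12 in-shuffles.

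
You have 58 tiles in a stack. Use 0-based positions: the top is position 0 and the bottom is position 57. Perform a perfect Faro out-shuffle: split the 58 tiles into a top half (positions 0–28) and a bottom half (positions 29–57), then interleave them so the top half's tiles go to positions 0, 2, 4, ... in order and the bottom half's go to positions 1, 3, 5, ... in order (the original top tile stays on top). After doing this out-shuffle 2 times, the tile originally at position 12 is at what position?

48

Track the tile's position through each out-shuffle:
12 → 24 → 48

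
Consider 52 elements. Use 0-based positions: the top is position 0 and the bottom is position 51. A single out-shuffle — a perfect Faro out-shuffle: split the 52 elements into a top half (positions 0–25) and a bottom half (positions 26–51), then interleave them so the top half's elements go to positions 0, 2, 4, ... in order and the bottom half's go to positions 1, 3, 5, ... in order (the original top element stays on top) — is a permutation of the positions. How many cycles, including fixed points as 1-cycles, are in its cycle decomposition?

9

Trace each unvisited position around until it returns:
(0) (1 2 4 8 16 32 13 26) (3 6 12 24 48 45 39 27) (5 10 20 40 29 7 14 28) (9 18 36 21 42 33 15 30) (11 22 44 37 23 46 41 31) (17 34) (19 38 25 50 49 47 43 35) ... plus 1 more
9 cycles in total.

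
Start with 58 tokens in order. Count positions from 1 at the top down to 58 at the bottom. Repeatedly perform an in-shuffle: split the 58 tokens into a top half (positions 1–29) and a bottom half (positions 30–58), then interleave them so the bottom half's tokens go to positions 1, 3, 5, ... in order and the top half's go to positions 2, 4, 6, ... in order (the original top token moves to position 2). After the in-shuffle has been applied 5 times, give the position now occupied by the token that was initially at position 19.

Track the token's position through each in-shuffle:
19 → 38 → 17 → 34 → 9 → 18

18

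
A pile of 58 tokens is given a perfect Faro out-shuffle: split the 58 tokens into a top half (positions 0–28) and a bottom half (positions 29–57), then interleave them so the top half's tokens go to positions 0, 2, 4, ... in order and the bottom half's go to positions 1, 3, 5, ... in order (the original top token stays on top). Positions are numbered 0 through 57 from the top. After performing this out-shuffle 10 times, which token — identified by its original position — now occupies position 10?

Work backwards from position 10, undoing one out-shuffle at a time:
10 ← 5 ← 31 ← 44 ← 22 ← 11 ← 34 ← 17 ← 37 ← 47 ← 52
So the token now at position 10 started at position 52.

52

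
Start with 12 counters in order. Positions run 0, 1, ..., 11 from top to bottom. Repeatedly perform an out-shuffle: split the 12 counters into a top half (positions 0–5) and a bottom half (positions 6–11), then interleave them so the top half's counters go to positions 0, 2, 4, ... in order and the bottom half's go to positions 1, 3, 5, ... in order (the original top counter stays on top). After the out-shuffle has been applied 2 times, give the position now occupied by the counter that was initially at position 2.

Track the counter's position through each out-shuffle:
2 → 4 → 8

8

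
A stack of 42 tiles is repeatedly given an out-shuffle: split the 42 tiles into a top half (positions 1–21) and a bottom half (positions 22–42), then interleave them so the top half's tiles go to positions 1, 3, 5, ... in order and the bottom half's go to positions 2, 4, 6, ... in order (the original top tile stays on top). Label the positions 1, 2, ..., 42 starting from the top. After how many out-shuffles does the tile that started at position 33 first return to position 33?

20

Follow position 33 under repeated out-shuffles:
33 → 24 → 6 → 11 → 21 → 41 → 40 → 38 → 34 → 26 → 10 → 19 → 37 → 32 → 22 → 2 → 3 → 5 → 9 → 17 → 33
It first returns after 20 out-shuffles.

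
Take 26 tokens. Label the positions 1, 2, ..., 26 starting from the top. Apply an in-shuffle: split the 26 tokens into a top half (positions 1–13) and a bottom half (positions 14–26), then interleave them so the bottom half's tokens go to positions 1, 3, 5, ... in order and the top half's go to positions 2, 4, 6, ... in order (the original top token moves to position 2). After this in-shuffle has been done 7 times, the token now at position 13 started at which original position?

2

Work backwards from position 13, undoing one in-shuffle at a time:
13 ← 20 ← 10 ← 5 ← 16 ← 8 ← 4 ← 2
So the token now at position 13 started at position 2.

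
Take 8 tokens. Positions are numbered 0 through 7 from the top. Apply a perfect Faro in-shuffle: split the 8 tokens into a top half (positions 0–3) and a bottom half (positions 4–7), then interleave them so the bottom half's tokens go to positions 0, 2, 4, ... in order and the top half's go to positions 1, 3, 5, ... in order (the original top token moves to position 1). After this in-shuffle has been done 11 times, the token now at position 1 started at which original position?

3

Work backwards from position 1, undoing one in-shuffle at a time:
1 ← 0 ← 4 ← 6 ← 7 ← 3 ← 1 ← 0 ← 4 ← 6 ← 7 ← 3
So the token now at position 1 started at position 3.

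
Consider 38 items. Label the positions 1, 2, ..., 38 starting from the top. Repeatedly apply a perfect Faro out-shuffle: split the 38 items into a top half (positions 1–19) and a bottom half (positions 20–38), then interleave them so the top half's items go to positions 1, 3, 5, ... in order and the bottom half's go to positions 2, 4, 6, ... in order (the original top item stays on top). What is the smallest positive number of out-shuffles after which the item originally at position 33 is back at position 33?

36

Follow position 33 under repeated out-shuffles:
33 → 28 → 18 → 35 → 32 → 26 → 14 → 27 → ... → 33 (length 36)
It first returns after 36 out-shuffles.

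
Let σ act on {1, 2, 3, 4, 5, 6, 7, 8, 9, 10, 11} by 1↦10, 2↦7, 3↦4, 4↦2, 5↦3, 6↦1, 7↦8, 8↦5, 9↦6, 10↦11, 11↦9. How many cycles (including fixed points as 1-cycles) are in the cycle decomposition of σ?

Cycle decomposition: (1 10 11 9 6) (2 7 8 5 3 4).
2 cycles.

2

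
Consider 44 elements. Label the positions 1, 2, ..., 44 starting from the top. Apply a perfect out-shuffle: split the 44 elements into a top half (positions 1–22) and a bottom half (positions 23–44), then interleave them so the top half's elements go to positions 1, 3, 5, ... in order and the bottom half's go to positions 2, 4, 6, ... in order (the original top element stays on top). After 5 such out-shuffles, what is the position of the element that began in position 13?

Track the element's position through each out-shuffle:
13 → 25 → 6 → 11 → 21 → 41

41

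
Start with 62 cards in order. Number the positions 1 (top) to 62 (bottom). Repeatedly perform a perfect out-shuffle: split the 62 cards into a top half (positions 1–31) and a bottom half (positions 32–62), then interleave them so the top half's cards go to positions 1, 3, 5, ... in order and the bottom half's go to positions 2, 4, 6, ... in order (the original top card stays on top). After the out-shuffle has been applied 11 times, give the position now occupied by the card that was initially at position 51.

43

Track the card's position through each out-shuffle:
51 → 40 → 18 → 35 → 8 → 15 → 29 → 57 → 52 → 42 → 22 → 43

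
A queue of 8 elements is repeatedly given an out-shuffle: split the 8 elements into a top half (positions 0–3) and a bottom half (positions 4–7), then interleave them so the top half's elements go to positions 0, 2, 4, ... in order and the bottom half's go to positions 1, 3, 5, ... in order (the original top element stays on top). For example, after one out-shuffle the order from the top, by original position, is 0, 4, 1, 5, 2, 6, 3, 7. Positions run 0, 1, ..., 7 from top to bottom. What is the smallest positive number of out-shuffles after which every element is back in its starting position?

The out-shuffle permutes the 8 positions with cycle lengths [1, 1, 3, 3].
Every element is home exactly when every cycle has completed a whole number of laps, i.e. after lcm(1, 3) = 3 out-shuffles.

3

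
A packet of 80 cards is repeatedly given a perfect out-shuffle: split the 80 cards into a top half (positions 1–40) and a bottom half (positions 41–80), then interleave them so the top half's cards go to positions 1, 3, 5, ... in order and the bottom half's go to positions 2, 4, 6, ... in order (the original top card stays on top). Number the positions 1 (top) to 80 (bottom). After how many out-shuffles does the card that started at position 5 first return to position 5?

Follow position 5 under repeated out-shuffles:
5 → 9 → 17 → 33 → 65 → 50 → 20 → 39 → ... → 5 (length 39)
It first returns after 39 out-shuffles.

39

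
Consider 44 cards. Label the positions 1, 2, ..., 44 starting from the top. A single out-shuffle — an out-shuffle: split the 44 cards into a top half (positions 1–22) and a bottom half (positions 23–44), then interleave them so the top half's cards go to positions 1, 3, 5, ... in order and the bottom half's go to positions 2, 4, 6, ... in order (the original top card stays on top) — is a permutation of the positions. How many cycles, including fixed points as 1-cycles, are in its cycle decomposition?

5

Trace each unvisited position around until it returns:
(1) (2 3 5 9 17 33 ... len 14) (4 7 13 25 6 11 ... len 14) (8 15 29 14 27 10 ... len 14) (44)
5 cycles in total.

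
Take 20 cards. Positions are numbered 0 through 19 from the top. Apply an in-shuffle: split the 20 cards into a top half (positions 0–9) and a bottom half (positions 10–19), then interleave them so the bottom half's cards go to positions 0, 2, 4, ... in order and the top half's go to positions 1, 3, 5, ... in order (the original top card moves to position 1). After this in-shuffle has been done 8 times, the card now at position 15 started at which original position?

Work backwards from position 15, undoing one in-shuffle at a time:
15 ← 7 ← 3 ← 1 ← 0 ← 10 ← 15 ← 7 ← 3
So the card now at position 15 started at position 3.

3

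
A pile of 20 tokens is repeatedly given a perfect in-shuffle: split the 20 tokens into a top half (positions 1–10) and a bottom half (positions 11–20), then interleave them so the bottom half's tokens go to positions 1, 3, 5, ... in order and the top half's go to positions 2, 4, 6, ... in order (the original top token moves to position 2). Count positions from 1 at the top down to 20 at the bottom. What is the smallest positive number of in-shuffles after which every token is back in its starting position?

6

The in-shuffle permutes the 20 positions with cycle lengths [2, 3, 3, 6, 6].
Every token is home exactly when every cycle has completed a whole number of laps, i.e. after lcm(2, 3, 6) = 6 in-shuffles.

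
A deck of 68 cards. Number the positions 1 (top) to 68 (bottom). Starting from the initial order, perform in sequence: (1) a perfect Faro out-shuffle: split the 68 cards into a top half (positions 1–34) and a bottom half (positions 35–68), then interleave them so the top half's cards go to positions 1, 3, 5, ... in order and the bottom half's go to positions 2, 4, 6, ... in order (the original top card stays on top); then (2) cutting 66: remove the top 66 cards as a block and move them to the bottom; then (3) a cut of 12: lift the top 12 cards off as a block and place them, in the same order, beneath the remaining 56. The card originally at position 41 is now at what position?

Track the card from position 41 forward through each operation:
  after op 1 (out-shuffle): 41 → 14
  after op 2 (cut 66): 14 → 16
  after op 3 (cut 12): 16 → 4

4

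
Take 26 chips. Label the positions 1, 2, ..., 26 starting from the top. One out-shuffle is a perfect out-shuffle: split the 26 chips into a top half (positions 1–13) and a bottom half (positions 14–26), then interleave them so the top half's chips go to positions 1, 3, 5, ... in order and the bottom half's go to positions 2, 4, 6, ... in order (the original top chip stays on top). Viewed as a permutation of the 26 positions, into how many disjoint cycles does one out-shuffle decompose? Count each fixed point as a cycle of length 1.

Trace each unvisited position around until it returns:
(1) (2 3 5 9 17 8 ... len 20) (6 11 21 16) (26)
4 cycles in total.

4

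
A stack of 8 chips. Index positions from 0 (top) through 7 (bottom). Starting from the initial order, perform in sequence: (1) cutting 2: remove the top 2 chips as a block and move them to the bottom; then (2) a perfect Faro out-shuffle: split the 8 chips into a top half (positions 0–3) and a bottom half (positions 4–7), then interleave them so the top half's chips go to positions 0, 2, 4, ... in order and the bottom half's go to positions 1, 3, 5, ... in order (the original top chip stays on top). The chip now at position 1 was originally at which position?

Undo the operations in reverse order, starting from position 1:
  undo op 2 (out-shuffle, from bottom half): 1 ← 4
  undo op 1 (cut 2): 4 ← 6
So the chip at position 1 came from original position 6.

6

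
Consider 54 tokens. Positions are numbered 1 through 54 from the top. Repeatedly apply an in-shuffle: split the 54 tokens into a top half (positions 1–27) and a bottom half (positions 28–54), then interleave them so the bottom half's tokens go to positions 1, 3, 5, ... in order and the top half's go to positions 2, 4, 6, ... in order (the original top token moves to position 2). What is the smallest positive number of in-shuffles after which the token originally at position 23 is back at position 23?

Follow position 23 under repeated in-shuffles:
23 → 46 → 37 → 19 → 38 → 21 → 42 → 29 → 3 → 6 → 12 → 24 → 48 → 41 → 27 → 54 → 53 → 51 → 47 → 39 → 23
It first returns after 20 in-shuffles.

20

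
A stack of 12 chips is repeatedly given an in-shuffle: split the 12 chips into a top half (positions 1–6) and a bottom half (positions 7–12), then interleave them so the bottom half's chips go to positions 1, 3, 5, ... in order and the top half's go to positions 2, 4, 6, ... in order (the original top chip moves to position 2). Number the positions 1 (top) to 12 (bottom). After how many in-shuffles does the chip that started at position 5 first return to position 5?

12

Follow position 5 under repeated in-shuffles:
5 → 10 → 7 → 1 → 2 → 4 → 8 → 3 → 6 → 12 → 11 → 9 → 5
It first returns after 12 in-shuffles.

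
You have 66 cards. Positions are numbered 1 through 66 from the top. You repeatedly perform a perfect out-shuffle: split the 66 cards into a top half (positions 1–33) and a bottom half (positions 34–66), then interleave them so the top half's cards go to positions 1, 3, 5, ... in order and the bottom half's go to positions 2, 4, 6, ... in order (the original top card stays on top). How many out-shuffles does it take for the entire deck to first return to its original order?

The out-shuffle permutes the 66 positions with cycle lengths [1, 1, 4, 12, 12, 12, 12, 12].
Every card is home exactly when every cycle has completed a whole number of laps, i.e. after lcm(1, 4, 12) = 12 out-shuffles.

12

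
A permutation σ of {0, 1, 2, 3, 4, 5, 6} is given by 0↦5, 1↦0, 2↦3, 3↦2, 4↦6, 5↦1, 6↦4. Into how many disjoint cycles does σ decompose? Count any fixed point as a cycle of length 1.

Cycle decomposition: (0 5 1) (2 3) (4 6).
3 cycles.

3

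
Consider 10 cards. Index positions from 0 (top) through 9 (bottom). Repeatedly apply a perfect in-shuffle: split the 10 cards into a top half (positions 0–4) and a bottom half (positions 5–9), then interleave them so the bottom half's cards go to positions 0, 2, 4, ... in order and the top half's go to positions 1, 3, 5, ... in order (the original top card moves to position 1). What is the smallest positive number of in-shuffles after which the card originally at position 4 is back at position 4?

10

Follow position 4 under repeated in-shuffles:
4 → 9 → 8 → 6 → 2 → 5 → 0 → 1 → 3 → 7 → 4
It first returns after 10 in-shuffles.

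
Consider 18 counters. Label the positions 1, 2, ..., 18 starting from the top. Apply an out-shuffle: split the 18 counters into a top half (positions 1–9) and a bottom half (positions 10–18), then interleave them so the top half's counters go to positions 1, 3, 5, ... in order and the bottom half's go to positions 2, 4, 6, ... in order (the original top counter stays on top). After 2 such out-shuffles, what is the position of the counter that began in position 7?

Track the counter's position through each out-shuffle:
7 → 13 → 8

8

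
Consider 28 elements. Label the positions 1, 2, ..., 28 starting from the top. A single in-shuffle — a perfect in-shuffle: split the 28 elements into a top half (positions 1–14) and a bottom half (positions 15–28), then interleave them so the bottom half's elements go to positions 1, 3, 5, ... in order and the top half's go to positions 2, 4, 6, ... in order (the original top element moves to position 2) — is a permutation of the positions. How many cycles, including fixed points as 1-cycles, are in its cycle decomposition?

Trace each unvisited position around until it returns:
(1 2 4 8 16 3 ... len 28)
1 cycle in total.

1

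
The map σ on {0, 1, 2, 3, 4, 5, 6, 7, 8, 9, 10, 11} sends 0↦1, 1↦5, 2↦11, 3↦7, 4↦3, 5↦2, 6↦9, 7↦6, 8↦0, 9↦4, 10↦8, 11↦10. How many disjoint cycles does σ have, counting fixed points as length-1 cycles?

Cycle decomposition: (0 1 5 2 11 10 8) (3 7 6 9 4).
2 cycles.

2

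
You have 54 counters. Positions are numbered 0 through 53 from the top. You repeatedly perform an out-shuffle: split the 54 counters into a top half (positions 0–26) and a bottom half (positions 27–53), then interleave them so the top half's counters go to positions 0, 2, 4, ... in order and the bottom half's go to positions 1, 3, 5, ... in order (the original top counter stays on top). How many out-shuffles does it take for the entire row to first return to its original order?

52

The out-shuffle permutes the 54 positions with cycle lengths [1, 1, 52].
Every counter is home exactly when every cycle has completed a whole number of laps, i.e. after lcm(1, 52) = 52 out-shuffles.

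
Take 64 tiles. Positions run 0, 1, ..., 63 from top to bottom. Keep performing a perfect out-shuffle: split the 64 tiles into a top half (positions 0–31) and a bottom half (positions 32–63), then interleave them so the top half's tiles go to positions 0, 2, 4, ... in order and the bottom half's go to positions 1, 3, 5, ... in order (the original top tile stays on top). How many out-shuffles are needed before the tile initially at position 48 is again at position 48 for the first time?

Follow position 48 under repeated out-shuffles:
48 → 33 → 3 → 6 → 12 → 24 → 48
It first returns after 6 out-shuffles.

6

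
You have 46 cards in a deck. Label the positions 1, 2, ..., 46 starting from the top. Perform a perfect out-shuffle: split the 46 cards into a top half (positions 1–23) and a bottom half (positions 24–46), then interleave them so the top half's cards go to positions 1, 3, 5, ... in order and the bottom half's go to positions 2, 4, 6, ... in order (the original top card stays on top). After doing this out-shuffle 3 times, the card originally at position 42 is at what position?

14

Track the card's position through each out-shuffle:
42 → 38 → 30 → 14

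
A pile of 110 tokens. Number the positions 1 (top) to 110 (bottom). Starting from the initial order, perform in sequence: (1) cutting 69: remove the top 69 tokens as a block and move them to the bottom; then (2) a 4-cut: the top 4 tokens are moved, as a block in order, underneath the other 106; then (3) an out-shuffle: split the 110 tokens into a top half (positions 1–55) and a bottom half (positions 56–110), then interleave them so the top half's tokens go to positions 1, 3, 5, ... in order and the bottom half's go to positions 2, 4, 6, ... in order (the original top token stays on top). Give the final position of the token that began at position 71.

106

Track the token from position 71 forward through each operation:
  after op 1 (cut 69): 71 → 2
  after op 2 (cut 4): 2 → 108
  after op 3 (out-shuffle): 108 → 106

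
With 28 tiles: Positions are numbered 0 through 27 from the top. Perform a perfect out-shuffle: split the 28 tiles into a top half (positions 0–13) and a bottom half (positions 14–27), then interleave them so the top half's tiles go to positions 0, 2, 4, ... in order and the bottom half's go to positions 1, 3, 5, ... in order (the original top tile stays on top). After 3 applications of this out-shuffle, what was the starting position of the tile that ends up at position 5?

4

Work backwards from position 5, undoing one out-shuffle at a time:
5 ← 16 ← 8 ← 4
So the tile now at position 5 started at position 4.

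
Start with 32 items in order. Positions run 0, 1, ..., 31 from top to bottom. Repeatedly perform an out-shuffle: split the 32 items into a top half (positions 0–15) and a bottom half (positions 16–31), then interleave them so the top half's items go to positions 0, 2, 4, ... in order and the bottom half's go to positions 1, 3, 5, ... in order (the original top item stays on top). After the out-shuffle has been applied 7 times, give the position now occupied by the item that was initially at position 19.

Track the item's position through each out-shuffle:
19 → 7 → 14 → 28 → 25 → 19 → 7 → 14

14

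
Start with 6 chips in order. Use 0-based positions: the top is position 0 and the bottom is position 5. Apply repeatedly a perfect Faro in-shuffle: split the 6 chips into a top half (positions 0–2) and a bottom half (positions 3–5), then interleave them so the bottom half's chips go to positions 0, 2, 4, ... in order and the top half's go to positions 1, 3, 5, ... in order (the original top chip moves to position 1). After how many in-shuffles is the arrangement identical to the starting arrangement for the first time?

The in-shuffle permutes the 6 positions with cycle lengths [3, 3].
Every chip is home exactly when every cycle has completed a whole number of laps, i.e. after lcm(3) = 3 in-shuffles.

3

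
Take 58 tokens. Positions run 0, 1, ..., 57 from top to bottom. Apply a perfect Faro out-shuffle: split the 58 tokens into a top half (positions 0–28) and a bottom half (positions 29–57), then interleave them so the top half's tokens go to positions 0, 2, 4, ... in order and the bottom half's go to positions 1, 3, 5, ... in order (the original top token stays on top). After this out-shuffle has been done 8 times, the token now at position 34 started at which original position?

Work backwards from position 34, undoing one out-shuffle at a time:
34 ← 17 ← 37 ← 47 ← 52 ← 26 ← 13 ← 35 ← 46
So the token now at position 34 started at position 46.

46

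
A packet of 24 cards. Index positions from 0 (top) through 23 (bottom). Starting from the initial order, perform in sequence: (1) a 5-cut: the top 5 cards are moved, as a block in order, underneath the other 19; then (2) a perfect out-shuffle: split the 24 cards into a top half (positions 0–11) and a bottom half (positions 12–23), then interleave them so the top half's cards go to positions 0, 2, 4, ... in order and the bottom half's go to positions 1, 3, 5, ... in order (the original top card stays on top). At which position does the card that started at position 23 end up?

13

Track the card from position 23 forward through each operation:
  after op 1 (cut 5): 23 → 18
  after op 2 (out-shuffle): 18 → 13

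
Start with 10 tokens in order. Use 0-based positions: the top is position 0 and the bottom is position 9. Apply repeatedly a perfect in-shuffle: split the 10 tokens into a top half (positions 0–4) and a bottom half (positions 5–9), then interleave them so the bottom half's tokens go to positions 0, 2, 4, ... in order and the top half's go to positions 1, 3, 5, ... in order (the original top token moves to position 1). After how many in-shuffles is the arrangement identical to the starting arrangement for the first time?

10

The in-shuffle permutes the 10 positions with cycle lengths [10].
Every token is home exactly when every cycle has completed a whole number of laps, i.e. after lcm(10) = 10 in-shuffles.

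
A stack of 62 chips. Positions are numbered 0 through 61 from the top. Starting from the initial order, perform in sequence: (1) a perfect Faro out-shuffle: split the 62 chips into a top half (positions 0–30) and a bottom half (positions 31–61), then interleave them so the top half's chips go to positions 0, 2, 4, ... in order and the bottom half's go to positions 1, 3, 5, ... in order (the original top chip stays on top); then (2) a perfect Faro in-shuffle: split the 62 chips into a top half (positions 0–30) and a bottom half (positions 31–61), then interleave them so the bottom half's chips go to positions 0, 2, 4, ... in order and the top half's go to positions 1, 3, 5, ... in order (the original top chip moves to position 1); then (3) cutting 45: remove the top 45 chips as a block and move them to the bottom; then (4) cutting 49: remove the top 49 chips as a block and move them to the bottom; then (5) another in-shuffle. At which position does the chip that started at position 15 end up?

59

Track the chip from position 15 forward through each operation:
  after op 1 (out-shuffle): 15 → 30
  after op 2 (in-shuffle): 30 → 61
  after op 3 (cut 45): 61 → 16
  after op 4 (cut 49): 16 → 29
  after op 5 (in-shuffle): 29 → 59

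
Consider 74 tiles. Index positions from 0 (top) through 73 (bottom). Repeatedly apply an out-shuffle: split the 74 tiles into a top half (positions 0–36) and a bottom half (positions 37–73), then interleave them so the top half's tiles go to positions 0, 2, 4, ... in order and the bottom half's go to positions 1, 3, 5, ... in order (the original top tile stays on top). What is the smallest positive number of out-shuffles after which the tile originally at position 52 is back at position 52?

Follow position 52 under repeated out-shuffles:
52 → 31 → 62 → 51 → 29 → 58 → 43 → 13 → 26 → 52
It first returns after 9 out-shuffles.

9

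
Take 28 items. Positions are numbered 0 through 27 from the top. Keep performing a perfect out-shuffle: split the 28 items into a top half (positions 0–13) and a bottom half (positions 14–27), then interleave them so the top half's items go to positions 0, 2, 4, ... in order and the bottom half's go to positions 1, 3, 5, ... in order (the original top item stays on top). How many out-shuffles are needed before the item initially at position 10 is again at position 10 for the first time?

18

Follow position 10 under repeated out-shuffles:
10 → 20 → 13 → 26 → 25 → 23 → 19 → 11 → 22 → 17 → 7 → 14 → 1 → 2 → 4 → 8 → 16 → 5 → 10
It first returns after 18 out-shuffles.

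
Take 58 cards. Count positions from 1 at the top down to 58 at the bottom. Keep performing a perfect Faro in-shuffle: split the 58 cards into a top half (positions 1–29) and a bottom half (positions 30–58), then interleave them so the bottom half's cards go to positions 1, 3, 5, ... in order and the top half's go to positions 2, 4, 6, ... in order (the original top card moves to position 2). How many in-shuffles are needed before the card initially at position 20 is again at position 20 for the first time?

58

Follow position 20 under repeated in-shuffles:
20 → 40 → 21 → 42 → 25 → 50 → 41 → 23 → ... → 20 (length 58)
It first returns after 58 in-shuffles.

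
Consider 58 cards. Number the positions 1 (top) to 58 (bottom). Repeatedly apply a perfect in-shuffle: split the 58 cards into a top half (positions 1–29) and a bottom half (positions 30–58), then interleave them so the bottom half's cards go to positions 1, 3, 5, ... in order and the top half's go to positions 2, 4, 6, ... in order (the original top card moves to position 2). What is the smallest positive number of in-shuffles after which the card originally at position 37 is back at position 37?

58

Follow position 37 under repeated in-shuffles:
37 → 15 → 30 → 1 → 2 → 4 → 8 → 16 → ... → 37 (length 58)
It first returns after 58 in-shuffles.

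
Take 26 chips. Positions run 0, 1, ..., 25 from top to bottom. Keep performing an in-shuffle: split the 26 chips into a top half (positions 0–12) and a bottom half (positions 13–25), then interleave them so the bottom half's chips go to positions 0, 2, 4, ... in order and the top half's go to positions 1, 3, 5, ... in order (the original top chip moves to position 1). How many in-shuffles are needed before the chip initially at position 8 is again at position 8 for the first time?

2

Follow position 8 under repeated in-shuffles:
8 → 17 → 8
It first returns after 2 in-shuffles.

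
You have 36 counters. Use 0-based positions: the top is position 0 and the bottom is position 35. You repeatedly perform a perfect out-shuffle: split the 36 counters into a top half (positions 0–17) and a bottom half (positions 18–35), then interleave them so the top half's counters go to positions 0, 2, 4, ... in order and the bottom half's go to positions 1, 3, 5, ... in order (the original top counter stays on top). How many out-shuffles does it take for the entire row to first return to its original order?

The out-shuffle permutes the 36 positions with cycle lengths [1, 1, 3, 3, 4, 12, 12].
Every counter is home exactly when every cycle has completed a whole number of laps, i.e. after lcm(1, 3, 4, 12) = 12 out-shuffles.

12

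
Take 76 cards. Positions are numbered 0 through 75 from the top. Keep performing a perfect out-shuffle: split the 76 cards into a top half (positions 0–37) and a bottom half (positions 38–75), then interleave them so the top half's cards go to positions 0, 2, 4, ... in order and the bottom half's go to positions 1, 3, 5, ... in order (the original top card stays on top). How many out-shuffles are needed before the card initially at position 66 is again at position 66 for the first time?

20

Follow position 66 under repeated out-shuffles:
66 → 57 → 39 → 3 → 6 → 12 → 24 → 48 → 21 → 42 → 9 → 18 → 36 → 72 → 69 → 63 → 51 → 27 → 54 → 33 → 66
It first returns after 20 out-shuffles.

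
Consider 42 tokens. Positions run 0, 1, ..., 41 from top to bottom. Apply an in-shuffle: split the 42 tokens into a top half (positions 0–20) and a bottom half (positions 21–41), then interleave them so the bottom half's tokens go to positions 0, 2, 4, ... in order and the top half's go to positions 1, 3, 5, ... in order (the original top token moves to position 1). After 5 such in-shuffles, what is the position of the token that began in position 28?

24

Track the token's position through each in-shuffle:
28 → 14 → 29 → 16 → 33 → 24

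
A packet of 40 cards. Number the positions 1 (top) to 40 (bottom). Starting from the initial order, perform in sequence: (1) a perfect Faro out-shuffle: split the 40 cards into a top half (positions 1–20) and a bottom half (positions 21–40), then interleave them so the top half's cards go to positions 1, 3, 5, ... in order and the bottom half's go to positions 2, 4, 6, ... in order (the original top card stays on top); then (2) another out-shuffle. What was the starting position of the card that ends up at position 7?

22

Undo the operations in reverse order, starting from position 7:
  undo op 2 (out-shuffle, from top half): 7 ← 4
  undo op 1 (out-shuffle, from bottom half): 4 ← 22
So the card at position 7 came from original position 22.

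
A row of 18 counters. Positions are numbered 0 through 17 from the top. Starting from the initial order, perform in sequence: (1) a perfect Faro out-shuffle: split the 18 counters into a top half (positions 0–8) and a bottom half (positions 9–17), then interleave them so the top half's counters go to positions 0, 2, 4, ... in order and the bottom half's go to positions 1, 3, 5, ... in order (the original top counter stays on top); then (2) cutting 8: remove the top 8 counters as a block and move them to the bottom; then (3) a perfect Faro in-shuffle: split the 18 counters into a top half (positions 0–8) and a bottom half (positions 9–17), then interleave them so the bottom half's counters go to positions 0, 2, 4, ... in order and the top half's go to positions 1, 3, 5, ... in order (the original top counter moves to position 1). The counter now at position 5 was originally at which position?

5

Undo the operations in reverse order, starting from position 5:
  undo op 3 (in-shuffle, from top half): 5 ← 2
  undo op 2 (cut 8): 2 ← 10
  undo op 1 (out-shuffle, from top half): 10 ← 5
So the counter at position 5 came from original position 5.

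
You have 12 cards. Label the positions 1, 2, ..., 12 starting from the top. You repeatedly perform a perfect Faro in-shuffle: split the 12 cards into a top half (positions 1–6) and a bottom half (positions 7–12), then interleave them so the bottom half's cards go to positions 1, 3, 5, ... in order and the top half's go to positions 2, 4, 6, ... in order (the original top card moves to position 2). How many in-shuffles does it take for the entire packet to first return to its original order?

The in-shuffle permutes the 12 positions with cycle lengths [12].
Every card is home exactly when every cycle has completed a whole number of laps, i.e. after lcm(12) = 12 in-shuffles.

12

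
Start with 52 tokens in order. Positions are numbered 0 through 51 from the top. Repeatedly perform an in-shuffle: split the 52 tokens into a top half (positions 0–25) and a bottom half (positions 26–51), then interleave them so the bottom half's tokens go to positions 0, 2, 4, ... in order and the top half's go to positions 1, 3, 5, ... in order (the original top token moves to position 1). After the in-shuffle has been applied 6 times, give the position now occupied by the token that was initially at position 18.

Track the token's position through each in-shuffle:
18 → 37 → 22 → 45 → 38 → 24 → 49

49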